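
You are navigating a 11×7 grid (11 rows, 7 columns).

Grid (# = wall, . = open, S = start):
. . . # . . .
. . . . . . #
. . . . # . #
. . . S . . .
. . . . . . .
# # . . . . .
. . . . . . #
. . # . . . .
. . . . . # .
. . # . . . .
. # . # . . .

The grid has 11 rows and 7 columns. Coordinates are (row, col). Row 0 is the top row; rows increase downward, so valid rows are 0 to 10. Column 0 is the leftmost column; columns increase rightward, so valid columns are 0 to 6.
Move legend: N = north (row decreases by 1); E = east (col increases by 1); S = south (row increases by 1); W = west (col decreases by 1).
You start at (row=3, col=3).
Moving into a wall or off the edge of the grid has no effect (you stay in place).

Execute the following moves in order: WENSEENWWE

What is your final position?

Start: (row=3, col=3)
  W (west): (row=3, col=3) -> (row=3, col=2)
  E (east): (row=3, col=2) -> (row=3, col=3)
  N (north): (row=3, col=3) -> (row=2, col=3)
  S (south): (row=2, col=3) -> (row=3, col=3)
  E (east): (row=3, col=3) -> (row=3, col=4)
  E (east): (row=3, col=4) -> (row=3, col=5)
  N (north): (row=3, col=5) -> (row=2, col=5)
  W (west): blocked, stay at (row=2, col=5)
  W (west): blocked, stay at (row=2, col=5)
  E (east): blocked, stay at (row=2, col=5)
Final: (row=2, col=5)

Answer: Final position: (row=2, col=5)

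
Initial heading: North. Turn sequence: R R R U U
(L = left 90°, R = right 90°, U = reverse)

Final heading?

Start: North
  R (right (90° clockwise)) -> East
  R (right (90° clockwise)) -> South
  R (right (90° clockwise)) -> West
  U (U-turn (180°)) -> East
  U (U-turn (180°)) -> West
Final: West

Answer: Final heading: West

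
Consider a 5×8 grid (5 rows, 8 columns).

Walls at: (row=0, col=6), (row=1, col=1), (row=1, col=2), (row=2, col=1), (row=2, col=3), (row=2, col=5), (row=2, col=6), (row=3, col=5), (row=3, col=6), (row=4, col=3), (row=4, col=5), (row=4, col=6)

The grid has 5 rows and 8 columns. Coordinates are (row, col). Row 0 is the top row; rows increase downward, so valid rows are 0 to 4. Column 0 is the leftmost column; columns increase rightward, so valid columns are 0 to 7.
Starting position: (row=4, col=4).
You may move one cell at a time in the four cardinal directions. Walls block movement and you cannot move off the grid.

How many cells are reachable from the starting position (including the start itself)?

BFS flood-fill from (row=4, col=4):
  Distance 0: (row=4, col=4)
  Distance 1: (row=3, col=4)
  Distance 2: (row=2, col=4), (row=3, col=3)
  Distance 3: (row=1, col=4), (row=3, col=2)
  Distance 4: (row=0, col=4), (row=1, col=3), (row=1, col=5), (row=2, col=2), (row=3, col=1), (row=4, col=2)
  Distance 5: (row=0, col=3), (row=0, col=5), (row=1, col=6), (row=3, col=0), (row=4, col=1)
  Distance 6: (row=0, col=2), (row=1, col=7), (row=2, col=0), (row=4, col=0)
  Distance 7: (row=0, col=1), (row=0, col=7), (row=1, col=0), (row=2, col=7)
  Distance 8: (row=0, col=0), (row=3, col=7)
  Distance 9: (row=4, col=7)
Total reachable: 28 (grid has 28 open cells total)

Answer: Reachable cells: 28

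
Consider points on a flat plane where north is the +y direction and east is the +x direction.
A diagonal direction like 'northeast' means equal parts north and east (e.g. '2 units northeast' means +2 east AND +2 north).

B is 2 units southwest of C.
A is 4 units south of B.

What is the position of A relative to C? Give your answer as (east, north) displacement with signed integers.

Answer: A is at (east=-2, north=-6) relative to C.

Derivation:
Place C at the origin (east=0, north=0).
  B is 2 units southwest of C: delta (east=-2, north=-2); B at (east=-2, north=-2).
  A is 4 units south of B: delta (east=+0, north=-4); A at (east=-2, north=-6).
Therefore A relative to C: (east=-2, north=-6).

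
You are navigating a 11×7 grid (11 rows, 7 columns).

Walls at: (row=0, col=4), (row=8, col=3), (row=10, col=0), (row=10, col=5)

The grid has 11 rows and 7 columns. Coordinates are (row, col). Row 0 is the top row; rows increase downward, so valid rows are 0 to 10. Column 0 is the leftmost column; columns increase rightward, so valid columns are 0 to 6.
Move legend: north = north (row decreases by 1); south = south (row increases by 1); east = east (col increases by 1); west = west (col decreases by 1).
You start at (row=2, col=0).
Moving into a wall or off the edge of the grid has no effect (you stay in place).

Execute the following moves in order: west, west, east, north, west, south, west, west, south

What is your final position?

Start: (row=2, col=0)
  west (west): blocked, stay at (row=2, col=0)
  west (west): blocked, stay at (row=2, col=0)
  east (east): (row=2, col=0) -> (row=2, col=1)
  north (north): (row=2, col=1) -> (row=1, col=1)
  west (west): (row=1, col=1) -> (row=1, col=0)
  south (south): (row=1, col=0) -> (row=2, col=0)
  west (west): blocked, stay at (row=2, col=0)
  west (west): blocked, stay at (row=2, col=0)
  south (south): (row=2, col=0) -> (row=3, col=0)
Final: (row=3, col=0)

Answer: Final position: (row=3, col=0)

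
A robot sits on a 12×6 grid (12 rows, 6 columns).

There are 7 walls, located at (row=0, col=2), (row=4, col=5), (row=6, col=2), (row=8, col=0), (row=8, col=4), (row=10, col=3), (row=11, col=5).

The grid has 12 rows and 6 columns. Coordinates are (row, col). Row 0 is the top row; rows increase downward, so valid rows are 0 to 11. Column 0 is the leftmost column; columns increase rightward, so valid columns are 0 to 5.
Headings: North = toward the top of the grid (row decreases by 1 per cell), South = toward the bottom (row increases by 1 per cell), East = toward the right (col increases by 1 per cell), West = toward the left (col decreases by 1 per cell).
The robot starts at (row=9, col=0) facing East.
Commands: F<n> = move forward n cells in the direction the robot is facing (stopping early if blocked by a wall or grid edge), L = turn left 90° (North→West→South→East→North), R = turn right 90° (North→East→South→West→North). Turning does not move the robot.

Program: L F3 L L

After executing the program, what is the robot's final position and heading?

Start: (row=9, col=0), facing East
  L: turn left, now facing North
  F3: move forward 0/3 (blocked), now at (row=9, col=0)
  L: turn left, now facing West
  L: turn left, now facing South
Final: (row=9, col=0), facing South

Answer: Final position: (row=9, col=0), facing South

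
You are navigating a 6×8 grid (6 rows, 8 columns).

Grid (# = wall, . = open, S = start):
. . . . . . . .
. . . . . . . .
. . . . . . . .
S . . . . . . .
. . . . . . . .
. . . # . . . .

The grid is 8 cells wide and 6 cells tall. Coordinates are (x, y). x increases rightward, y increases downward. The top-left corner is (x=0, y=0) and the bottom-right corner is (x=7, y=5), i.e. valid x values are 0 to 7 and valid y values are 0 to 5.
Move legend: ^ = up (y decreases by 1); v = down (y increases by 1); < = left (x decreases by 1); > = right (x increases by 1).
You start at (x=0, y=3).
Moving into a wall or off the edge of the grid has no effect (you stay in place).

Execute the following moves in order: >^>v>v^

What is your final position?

Start: (x=0, y=3)
  > (right): (x=0, y=3) -> (x=1, y=3)
  ^ (up): (x=1, y=3) -> (x=1, y=2)
  > (right): (x=1, y=2) -> (x=2, y=2)
  v (down): (x=2, y=2) -> (x=2, y=3)
  > (right): (x=2, y=3) -> (x=3, y=3)
  v (down): (x=3, y=3) -> (x=3, y=4)
  ^ (up): (x=3, y=4) -> (x=3, y=3)
Final: (x=3, y=3)

Answer: Final position: (x=3, y=3)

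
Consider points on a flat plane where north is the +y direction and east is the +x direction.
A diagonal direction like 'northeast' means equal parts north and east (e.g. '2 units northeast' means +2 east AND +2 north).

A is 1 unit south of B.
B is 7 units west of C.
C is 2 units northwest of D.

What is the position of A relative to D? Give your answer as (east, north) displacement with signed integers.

Place D at the origin (east=0, north=0).
  C is 2 units northwest of D: delta (east=-2, north=+2); C at (east=-2, north=2).
  B is 7 units west of C: delta (east=-7, north=+0); B at (east=-9, north=2).
  A is 1 unit south of B: delta (east=+0, north=-1); A at (east=-9, north=1).
Therefore A relative to D: (east=-9, north=1).

Answer: A is at (east=-9, north=1) relative to D.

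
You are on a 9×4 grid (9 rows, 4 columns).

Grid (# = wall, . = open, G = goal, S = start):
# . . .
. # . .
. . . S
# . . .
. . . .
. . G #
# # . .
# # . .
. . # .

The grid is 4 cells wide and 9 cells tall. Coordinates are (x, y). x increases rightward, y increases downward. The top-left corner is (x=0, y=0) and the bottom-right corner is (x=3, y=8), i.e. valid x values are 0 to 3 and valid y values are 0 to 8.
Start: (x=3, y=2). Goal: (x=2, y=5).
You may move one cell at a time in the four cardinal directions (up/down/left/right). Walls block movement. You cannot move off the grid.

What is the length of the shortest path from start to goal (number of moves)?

Answer: Shortest path length: 4

Derivation:
BFS from (x=3, y=2) until reaching (x=2, y=5):
  Distance 0: (x=3, y=2)
  Distance 1: (x=3, y=1), (x=2, y=2), (x=3, y=3)
  Distance 2: (x=3, y=0), (x=2, y=1), (x=1, y=2), (x=2, y=3), (x=3, y=4)
  Distance 3: (x=2, y=0), (x=0, y=2), (x=1, y=3), (x=2, y=4)
  Distance 4: (x=1, y=0), (x=0, y=1), (x=1, y=4), (x=2, y=5)  <- goal reached here
One shortest path (4 moves): (x=3, y=2) -> (x=2, y=2) -> (x=2, y=3) -> (x=2, y=4) -> (x=2, y=5)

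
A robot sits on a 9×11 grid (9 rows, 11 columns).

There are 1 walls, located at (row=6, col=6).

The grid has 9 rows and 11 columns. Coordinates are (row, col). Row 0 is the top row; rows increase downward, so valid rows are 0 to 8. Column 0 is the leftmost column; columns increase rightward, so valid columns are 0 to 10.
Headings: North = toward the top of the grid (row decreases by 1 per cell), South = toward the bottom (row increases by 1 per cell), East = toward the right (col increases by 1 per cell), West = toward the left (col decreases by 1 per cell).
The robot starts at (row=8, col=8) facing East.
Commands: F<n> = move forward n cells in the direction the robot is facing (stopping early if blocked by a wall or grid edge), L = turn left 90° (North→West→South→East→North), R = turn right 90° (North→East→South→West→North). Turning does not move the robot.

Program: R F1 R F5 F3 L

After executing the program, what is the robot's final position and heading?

Start: (row=8, col=8), facing East
  R: turn right, now facing South
  F1: move forward 0/1 (blocked), now at (row=8, col=8)
  R: turn right, now facing West
  F5: move forward 5, now at (row=8, col=3)
  F3: move forward 3, now at (row=8, col=0)
  L: turn left, now facing South
Final: (row=8, col=0), facing South

Answer: Final position: (row=8, col=0), facing South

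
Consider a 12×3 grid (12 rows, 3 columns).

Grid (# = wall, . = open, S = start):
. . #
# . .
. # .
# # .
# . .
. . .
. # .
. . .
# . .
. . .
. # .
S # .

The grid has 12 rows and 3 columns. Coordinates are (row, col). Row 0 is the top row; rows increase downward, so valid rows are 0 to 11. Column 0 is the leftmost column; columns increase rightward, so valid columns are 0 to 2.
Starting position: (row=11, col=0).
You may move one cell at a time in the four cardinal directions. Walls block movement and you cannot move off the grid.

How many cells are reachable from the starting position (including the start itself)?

BFS flood-fill from (row=11, col=0):
  Distance 0: (row=11, col=0)
  Distance 1: (row=10, col=0)
  Distance 2: (row=9, col=0)
  Distance 3: (row=9, col=1)
  Distance 4: (row=8, col=1), (row=9, col=2)
  Distance 5: (row=7, col=1), (row=8, col=2), (row=10, col=2)
  Distance 6: (row=7, col=0), (row=7, col=2), (row=11, col=2)
  Distance 7: (row=6, col=0), (row=6, col=2)
  Distance 8: (row=5, col=0), (row=5, col=2)
  Distance 9: (row=4, col=2), (row=5, col=1)
  Distance 10: (row=3, col=2), (row=4, col=1)
  Distance 11: (row=2, col=2)
  Distance 12: (row=1, col=2)
  Distance 13: (row=1, col=1)
  Distance 14: (row=0, col=1)
  Distance 15: (row=0, col=0)
Total reachable: 25 (grid has 26 open cells total)

Answer: Reachable cells: 25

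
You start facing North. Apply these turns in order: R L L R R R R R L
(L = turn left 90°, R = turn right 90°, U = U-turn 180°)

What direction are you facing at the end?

Answer: Final heading: West

Derivation:
Start: North
  R (right (90° clockwise)) -> East
  L (left (90° counter-clockwise)) -> North
  L (left (90° counter-clockwise)) -> West
  R (right (90° clockwise)) -> North
  R (right (90° clockwise)) -> East
  R (right (90° clockwise)) -> South
  R (right (90° clockwise)) -> West
  R (right (90° clockwise)) -> North
  L (left (90° counter-clockwise)) -> West
Final: West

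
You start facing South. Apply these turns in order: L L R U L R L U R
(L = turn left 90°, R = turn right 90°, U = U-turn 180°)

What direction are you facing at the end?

Answer: Final heading: East

Derivation:
Start: South
  L (left (90° counter-clockwise)) -> East
  L (left (90° counter-clockwise)) -> North
  R (right (90° clockwise)) -> East
  U (U-turn (180°)) -> West
  L (left (90° counter-clockwise)) -> South
  R (right (90° clockwise)) -> West
  L (left (90° counter-clockwise)) -> South
  U (U-turn (180°)) -> North
  R (right (90° clockwise)) -> East
Final: East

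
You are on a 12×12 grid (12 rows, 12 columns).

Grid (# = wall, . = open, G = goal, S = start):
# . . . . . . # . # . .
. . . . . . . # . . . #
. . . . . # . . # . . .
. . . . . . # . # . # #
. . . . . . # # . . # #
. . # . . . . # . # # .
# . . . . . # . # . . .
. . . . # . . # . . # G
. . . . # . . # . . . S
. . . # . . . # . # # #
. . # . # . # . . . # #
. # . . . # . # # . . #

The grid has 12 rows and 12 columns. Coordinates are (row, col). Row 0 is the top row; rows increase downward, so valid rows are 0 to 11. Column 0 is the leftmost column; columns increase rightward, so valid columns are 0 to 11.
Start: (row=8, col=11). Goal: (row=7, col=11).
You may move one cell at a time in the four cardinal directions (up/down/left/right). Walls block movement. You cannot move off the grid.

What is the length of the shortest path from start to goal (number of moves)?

BFS from (row=8, col=11) until reaching (row=7, col=11):
  Distance 0: (row=8, col=11)
  Distance 1: (row=7, col=11), (row=8, col=10)  <- goal reached here
One shortest path (1 moves): (row=8, col=11) -> (row=7, col=11)

Answer: Shortest path length: 1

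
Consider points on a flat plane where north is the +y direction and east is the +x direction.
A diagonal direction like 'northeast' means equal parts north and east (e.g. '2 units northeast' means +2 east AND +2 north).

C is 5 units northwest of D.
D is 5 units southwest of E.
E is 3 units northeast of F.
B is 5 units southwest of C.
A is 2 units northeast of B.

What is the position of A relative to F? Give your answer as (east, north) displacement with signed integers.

Answer: A is at (east=-10, north=0) relative to F.

Derivation:
Place F at the origin (east=0, north=0).
  E is 3 units northeast of F: delta (east=+3, north=+3); E at (east=3, north=3).
  D is 5 units southwest of E: delta (east=-5, north=-5); D at (east=-2, north=-2).
  C is 5 units northwest of D: delta (east=-5, north=+5); C at (east=-7, north=3).
  B is 5 units southwest of C: delta (east=-5, north=-5); B at (east=-12, north=-2).
  A is 2 units northeast of B: delta (east=+2, north=+2); A at (east=-10, north=0).
Therefore A relative to F: (east=-10, north=0).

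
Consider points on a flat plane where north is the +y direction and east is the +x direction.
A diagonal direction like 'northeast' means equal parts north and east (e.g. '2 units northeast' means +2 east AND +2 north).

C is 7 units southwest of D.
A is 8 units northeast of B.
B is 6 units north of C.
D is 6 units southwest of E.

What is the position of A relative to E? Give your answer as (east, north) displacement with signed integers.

Answer: A is at (east=-5, north=1) relative to E.

Derivation:
Place E at the origin (east=0, north=0).
  D is 6 units southwest of E: delta (east=-6, north=-6); D at (east=-6, north=-6).
  C is 7 units southwest of D: delta (east=-7, north=-7); C at (east=-13, north=-13).
  B is 6 units north of C: delta (east=+0, north=+6); B at (east=-13, north=-7).
  A is 8 units northeast of B: delta (east=+8, north=+8); A at (east=-5, north=1).
Therefore A relative to E: (east=-5, north=1).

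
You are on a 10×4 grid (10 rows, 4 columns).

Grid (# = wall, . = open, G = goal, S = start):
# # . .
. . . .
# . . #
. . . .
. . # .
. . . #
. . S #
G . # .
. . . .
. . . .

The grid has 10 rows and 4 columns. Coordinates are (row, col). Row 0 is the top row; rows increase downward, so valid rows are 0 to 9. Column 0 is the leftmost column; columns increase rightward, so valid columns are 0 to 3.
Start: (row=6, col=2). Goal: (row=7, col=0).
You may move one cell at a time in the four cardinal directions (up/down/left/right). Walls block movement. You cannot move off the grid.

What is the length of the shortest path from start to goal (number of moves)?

Answer: Shortest path length: 3

Derivation:
BFS from (row=6, col=2) until reaching (row=7, col=0):
  Distance 0: (row=6, col=2)
  Distance 1: (row=5, col=2), (row=6, col=1)
  Distance 2: (row=5, col=1), (row=6, col=0), (row=7, col=1)
  Distance 3: (row=4, col=1), (row=5, col=0), (row=7, col=0), (row=8, col=1)  <- goal reached here
One shortest path (3 moves): (row=6, col=2) -> (row=6, col=1) -> (row=6, col=0) -> (row=7, col=0)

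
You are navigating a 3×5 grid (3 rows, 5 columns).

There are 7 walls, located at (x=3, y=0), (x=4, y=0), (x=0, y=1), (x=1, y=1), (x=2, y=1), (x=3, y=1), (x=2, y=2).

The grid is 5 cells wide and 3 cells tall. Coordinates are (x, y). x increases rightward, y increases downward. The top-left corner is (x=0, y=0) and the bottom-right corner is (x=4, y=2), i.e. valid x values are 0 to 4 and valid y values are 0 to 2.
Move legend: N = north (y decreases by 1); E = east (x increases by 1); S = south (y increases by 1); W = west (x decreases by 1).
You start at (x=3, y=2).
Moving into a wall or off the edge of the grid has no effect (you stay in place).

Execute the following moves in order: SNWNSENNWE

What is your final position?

Answer: Final position: (x=4, y=1)

Derivation:
Start: (x=3, y=2)
  S (south): blocked, stay at (x=3, y=2)
  N (north): blocked, stay at (x=3, y=2)
  W (west): blocked, stay at (x=3, y=2)
  N (north): blocked, stay at (x=3, y=2)
  S (south): blocked, stay at (x=3, y=2)
  E (east): (x=3, y=2) -> (x=4, y=2)
  N (north): (x=4, y=2) -> (x=4, y=1)
  N (north): blocked, stay at (x=4, y=1)
  W (west): blocked, stay at (x=4, y=1)
  E (east): blocked, stay at (x=4, y=1)
Final: (x=4, y=1)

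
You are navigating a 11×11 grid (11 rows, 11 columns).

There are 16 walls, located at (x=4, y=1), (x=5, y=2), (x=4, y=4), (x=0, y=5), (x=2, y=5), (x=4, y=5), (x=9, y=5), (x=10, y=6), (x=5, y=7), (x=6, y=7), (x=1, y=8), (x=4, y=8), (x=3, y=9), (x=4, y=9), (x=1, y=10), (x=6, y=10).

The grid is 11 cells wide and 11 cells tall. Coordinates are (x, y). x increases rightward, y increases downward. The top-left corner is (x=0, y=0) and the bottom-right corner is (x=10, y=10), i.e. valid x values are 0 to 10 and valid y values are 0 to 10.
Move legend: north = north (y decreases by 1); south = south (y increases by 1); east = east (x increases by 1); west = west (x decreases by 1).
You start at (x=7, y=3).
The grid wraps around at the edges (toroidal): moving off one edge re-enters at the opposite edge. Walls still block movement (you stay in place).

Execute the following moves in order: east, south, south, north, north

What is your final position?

Answer: Final position: (x=8, y=3)

Derivation:
Start: (x=7, y=3)
  east (east): (x=7, y=3) -> (x=8, y=3)
  south (south): (x=8, y=3) -> (x=8, y=4)
  south (south): (x=8, y=4) -> (x=8, y=5)
  north (north): (x=8, y=5) -> (x=8, y=4)
  north (north): (x=8, y=4) -> (x=8, y=3)
Final: (x=8, y=3)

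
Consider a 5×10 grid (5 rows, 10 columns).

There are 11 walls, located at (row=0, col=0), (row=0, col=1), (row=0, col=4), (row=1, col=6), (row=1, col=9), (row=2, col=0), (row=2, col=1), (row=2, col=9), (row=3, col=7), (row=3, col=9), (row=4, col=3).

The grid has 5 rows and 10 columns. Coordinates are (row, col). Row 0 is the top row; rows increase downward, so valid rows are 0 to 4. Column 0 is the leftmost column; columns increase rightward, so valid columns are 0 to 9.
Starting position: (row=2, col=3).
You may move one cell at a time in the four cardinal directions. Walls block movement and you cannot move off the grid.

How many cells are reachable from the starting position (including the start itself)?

Answer: Reachable cells: 39

Derivation:
BFS flood-fill from (row=2, col=3):
  Distance 0: (row=2, col=3)
  Distance 1: (row=1, col=3), (row=2, col=2), (row=2, col=4), (row=3, col=3)
  Distance 2: (row=0, col=3), (row=1, col=2), (row=1, col=4), (row=2, col=5), (row=3, col=2), (row=3, col=4)
  Distance 3: (row=0, col=2), (row=1, col=1), (row=1, col=5), (row=2, col=6), (row=3, col=1), (row=3, col=5), (row=4, col=2), (row=4, col=4)
  Distance 4: (row=0, col=5), (row=1, col=0), (row=2, col=7), (row=3, col=0), (row=3, col=6), (row=4, col=1), (row=4, col=5)
  Distance 5: (row=0, col=6), (row=1, col=7), (row=2, col=8), (row=4, col=0), (row=4, col=6)
  Distance 6: (row=0, col=7), (row=1, col=8), (row=3, col=8), (row=4, col=7)
  Distance 7: (row=0, col=8), (row=4, col=8)
  Distance 8: (row=0, col=9), (row=4, col=9)
Total reachable: 39 (grid has 39 open cells total)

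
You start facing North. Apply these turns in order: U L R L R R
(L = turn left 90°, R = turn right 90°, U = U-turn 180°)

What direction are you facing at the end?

Start: North
  U (U-turn (180°)) -> South
  L (left (90° counter-clockwise)) -> East
  R (right (90° clockwise)) -> South
  L (left (90° counter-clockwise)) -> East
  R (right (90° clockwise)) -> South
  R (right (90° clockwise)) -> West
Final: West

Answer: Final heading: West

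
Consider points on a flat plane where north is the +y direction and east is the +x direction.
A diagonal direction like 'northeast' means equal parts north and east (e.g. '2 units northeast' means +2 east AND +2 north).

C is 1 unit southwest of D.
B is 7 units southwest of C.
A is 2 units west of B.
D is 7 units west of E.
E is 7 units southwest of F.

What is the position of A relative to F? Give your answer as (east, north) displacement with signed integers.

Answer: A is at (east=-24, north=-15) relative to F.

Derivation:
Place F at the origin (east=0, north=0).
  E is 7 units southwest of F: delta (east=-7, north=-7); E at (east=-7, north=-7).
  D is 7 units west of E: delta (east=-7, north=+0); D at (east=-14, north=-7).
  C is 1 unit southwest of D: delta (east=-1, north=-1); C at (east=-15, north=-8).
  B is 7 units southwest of C: delta (east=-7, north=-7); B at (east=-22, north=-15).
  A is 2 units west of B: delta (east=-2, north=+0); A at (east=-24, north=-15).
Therefore A relative to F: (east=-24, north=-15).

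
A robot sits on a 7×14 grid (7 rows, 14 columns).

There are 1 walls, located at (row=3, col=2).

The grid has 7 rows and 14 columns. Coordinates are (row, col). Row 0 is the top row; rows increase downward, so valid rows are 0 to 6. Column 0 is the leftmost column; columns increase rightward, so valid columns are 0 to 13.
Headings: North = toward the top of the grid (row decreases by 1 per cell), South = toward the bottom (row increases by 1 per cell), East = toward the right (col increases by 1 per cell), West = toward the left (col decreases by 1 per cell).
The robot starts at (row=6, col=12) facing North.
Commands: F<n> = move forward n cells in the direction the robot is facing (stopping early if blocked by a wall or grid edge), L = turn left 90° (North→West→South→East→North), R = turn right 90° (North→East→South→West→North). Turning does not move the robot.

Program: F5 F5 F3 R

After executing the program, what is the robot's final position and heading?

Answer: Final position: (row=0, col=12), facing East

Derivation:
Start: (row=6, col=12), facing North
  F5: move forward 5, now at (row=1, col=12)
  F5: move forward 1/5 (blocked), now at (row=0, col=12)
  F3: move forward 0/3 (blocked), now at (row=0, col=12)
  R: turn right, now facing East
Final: (row=0, col=12), facing East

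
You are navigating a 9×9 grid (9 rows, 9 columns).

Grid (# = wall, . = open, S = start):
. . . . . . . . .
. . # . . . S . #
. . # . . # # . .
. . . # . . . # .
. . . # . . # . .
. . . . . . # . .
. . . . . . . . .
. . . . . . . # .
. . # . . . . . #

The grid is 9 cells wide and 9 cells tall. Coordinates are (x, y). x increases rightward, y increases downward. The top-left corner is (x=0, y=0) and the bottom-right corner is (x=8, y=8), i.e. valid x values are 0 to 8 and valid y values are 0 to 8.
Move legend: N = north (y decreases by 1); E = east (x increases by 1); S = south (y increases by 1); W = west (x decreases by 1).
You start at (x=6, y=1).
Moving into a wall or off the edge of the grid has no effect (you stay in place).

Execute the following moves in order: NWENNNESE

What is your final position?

Answer: Final position: (x=7, y=1)

Derivation:
Start: (x=6, y=1)
  N (north): (x=6, y=1) -> (x=6, y=0)
  W (west): (x=6, y=0) -> (x=5, y=0)
  E (east): (x=5, y=0) -> (x=6, y=0)
  [×3]N (north): blocked, stay at (x=6, y=0)
  E (east): (x=6, y=0) -> (x=7, y=0)
  S (south): (x=7, y=0) -> (x=7, y=1)
  E (east): blocked, stay at (x=7, y=1)
Final: (x=7, y=1)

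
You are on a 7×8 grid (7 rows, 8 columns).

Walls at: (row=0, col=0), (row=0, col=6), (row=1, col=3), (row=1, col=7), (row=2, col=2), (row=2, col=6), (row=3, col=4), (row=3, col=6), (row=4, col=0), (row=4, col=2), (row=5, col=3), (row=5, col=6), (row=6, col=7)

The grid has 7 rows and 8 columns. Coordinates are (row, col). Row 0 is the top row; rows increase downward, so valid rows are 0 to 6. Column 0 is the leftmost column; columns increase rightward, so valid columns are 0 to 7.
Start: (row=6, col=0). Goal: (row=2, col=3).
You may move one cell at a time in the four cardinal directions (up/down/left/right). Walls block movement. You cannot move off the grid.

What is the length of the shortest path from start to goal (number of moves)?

BFS from (row=6, col=0) until reaching (row=2, col=3):
  Distance 0: (row=6, col=0)
  Distance 1: (row=5, col=0), (row=6, col=1)
  Distance 2: (row=5, col=1), (row=6, col=2)
  Distance 3: (row=4, col=1), (row=5, col=2), (row=6, col=3)
  Distance 4: (row=3, col=1), (row=6, col=4)
  Distance 5: (row=2, col=1), (row=3, col=0), (row=3, col=2), (row=5, col=4), (row=6, col=5)
  Distance 6: (row=1, col=1), (row=2, col=0), (row=3, col=3), (row=4, col=4), (row=5, col=5), (row=6, col=6)
  Distance 7: (row=0, col=1), (row=1, col=0), (row=1, col=2), (row=2, col=3), (row=4, col=3), (row=4, col=5)  <- goal reached here
One shortest path (7 moves): (row=6, col=0) -> (row=6, col=1) -> (row=5, col=1) -> (row=4, col=1) -> (row=3, col=1) -> (row=3, col=2) -> (row=3, col=3) -> (row=2, col=3)

Answer: Shortest path length: 7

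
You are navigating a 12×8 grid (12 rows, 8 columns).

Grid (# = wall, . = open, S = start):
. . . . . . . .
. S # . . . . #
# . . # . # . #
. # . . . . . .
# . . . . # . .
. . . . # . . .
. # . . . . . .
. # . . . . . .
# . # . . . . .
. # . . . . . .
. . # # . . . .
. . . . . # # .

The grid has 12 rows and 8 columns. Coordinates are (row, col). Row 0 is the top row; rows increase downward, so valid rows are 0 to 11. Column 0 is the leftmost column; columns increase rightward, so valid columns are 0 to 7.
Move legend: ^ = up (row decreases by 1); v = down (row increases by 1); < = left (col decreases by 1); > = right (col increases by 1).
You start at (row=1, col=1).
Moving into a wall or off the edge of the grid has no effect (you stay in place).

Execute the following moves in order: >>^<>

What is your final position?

Answer: Final position: (row=0, col=1)

Derivation:
Start: (row=1, col=1)
  > (right): blocked, stay at (row=1, col=1)
  > (right): blocked, stay at (row=1, col=1)
  ^ (up): (row=1, col=1) -> (row=0, col=1)
  < (left): (row=0, col=1) -> (row=0, col=0)
  > (right): (row=0, col=0) -> (row=0, col=1)
Final: (row=0, col=1)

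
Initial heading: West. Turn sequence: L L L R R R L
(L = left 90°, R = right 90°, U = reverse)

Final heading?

Start: West
  L (left (90° counter-clockwise)) -> South
  L (left (90° counter-clockwise)) -> East
  L (left (90° counter-clockwise)) -> North
  R (right (90° clockwise)) -> East
  R (right (90° clockwise)) -> South
  R (right (90° clockwise)) -> West
  L (left (90° counter-clockwise)) -> South
Final: South

Answer: Final heading: South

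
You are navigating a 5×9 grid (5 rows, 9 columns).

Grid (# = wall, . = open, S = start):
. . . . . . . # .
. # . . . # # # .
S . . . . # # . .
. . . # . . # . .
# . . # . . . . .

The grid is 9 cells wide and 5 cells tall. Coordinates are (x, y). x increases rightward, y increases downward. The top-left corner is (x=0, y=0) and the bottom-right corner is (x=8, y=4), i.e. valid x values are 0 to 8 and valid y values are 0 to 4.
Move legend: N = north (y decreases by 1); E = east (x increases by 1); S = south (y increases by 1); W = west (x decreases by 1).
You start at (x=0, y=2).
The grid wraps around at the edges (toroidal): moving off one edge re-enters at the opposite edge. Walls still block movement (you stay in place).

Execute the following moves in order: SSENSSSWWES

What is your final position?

Start: (x=0, y=2)
  S (south): (x=0, y=2) -> (x=0, y=3)
  S (south): blocked, stay at (x=0, y=3)
  E (east): (x=0, y=3) -> (x=1, y=3)
  N (north): (x=1, y=3) -> (x=1, y=2)
  S (south): (x=1, y=2) -> (x=1, y=3)
  S (south): (x=1, y=3) -> (x=1, y=4)
  S (south): (x=1, y=4) -> (x=1, y=0)
  W (west): (x=1, y=0) -> (x=0, y=0)
  W (west): (x=0, y=0) -> (x=8, y=0)
  E (east): (x=8, y=0) -> (x=0, y=0)
  S (south): (x=0, y=0) -> (x=0, y=1)
Final: (x=0, y=1)

Answer: Final position: (x=0, y=1)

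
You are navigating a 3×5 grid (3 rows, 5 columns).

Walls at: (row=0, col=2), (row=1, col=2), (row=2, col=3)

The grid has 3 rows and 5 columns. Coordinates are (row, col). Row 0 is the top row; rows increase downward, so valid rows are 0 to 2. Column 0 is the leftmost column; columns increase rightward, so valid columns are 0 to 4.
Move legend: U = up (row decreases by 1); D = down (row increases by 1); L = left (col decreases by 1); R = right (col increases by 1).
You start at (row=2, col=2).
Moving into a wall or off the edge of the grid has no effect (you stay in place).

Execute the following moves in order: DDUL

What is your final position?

Answer: Final position: (row=2, col=1)

Derivation:
Start: (row=2, col=2)
  D (down): blocked, stay at (row=2, col=2)
  D (down): blocked, stay at (row=2, col=2)
  U (up): blocked, stay at (row=2, col=2)
  L (left): (row=2, col=2) -> (row=2, col=1)
Final: (row=2, col=1)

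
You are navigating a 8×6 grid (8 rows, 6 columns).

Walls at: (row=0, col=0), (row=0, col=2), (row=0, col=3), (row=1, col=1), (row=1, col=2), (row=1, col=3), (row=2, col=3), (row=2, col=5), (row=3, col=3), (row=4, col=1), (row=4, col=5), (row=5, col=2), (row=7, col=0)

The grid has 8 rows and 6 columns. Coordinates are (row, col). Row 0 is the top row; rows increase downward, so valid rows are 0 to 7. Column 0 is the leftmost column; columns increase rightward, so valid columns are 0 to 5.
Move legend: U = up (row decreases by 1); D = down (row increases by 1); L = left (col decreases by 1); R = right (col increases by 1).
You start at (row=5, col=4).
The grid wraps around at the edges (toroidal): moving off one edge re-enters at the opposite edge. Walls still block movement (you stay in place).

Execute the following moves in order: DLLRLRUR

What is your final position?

Start: (row=5, col=4)
  D (down): (row=5, col=4) -> (row=6, col=4)
  L (left): (row=6, col=4) -> (row=6, col=3)
  L (left): (row=6, col=3) -> (row=6, col=2)
  R (right): (row=6, col=2) -> (row=6, col=3)
  L (left): (row=6, col=3) -> (row=6, col=2)
  R (right): (row=6, col=2) -> (row=6, col=3)
  U (up): (row=6, col=3) -> (row=5, col=3)
  R (right): (row=5, col=3) -> (row=5, col=4)
Final: (row=5, col=4)

Answer: Final position: (row=5, col=4)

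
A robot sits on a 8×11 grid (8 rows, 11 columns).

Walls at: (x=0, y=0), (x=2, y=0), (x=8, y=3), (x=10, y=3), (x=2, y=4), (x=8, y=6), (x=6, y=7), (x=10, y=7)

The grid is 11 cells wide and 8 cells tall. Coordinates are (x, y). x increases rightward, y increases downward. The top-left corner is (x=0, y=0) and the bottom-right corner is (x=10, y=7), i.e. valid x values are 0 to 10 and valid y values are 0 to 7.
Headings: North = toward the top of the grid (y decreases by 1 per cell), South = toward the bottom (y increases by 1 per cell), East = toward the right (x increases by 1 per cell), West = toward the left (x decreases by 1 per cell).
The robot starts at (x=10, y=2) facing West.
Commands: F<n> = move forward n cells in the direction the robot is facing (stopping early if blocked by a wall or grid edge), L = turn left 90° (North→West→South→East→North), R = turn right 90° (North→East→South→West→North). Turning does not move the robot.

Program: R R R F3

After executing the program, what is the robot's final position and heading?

Start: (x=10, y=2), facing West
  R: turn right, now facing North
  R: turn right, now facing East
  R: turn right, now facing South
  F3: move forward 0/3 (blocked), now at (x=10, y=2)
Final: (x=10, y=2), facing South

Answer: Final position: (x=10, y=2), facing South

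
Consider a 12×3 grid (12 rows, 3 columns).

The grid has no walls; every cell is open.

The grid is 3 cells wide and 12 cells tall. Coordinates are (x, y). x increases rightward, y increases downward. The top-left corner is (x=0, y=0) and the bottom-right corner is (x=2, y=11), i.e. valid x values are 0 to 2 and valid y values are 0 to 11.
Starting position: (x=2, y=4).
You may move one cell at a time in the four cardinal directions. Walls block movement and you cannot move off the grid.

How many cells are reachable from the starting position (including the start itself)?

BFS flood-fill from (x=2, y=4):
  Distance 0: (x=2, y=4)
  Distance 1: (x=2, y=3), (x=1, y=4), (x=2, y=5)
  Distance 2: (x=2, y=2), (x=1, y=3), (x=0, y=4), (x=1, y=5), (x=2, y=6)
  Distance 3: (x=2, y=1), (x=1, y=2), (x=0, y=3), (x=0, y=5), (x=1, y=6), (x=2, y=7)
  Distance 4: (x=2, y=0), (x=1, y=1), (x=0, y=2), (x=0, y=6), (x=1, y=7), (x=2, y=8)
  Distance 5: (x=1, y=0), (x=0, y=1), (x=0, y=7), (x=1, y=8), (x=2, y=9)
  Distance 6: (x=0, y=0), (x=0, y=8), (x=1, y=9), (x=2, y=10)
  Distance 7: (x=0, y=9), (x=1, y=10), (x=2, y=11)
  Distance 8: (x=0, y=10), (x=1, y=11)
  Distance 9: (x=0, y=11)
Total reachable: 36 (grid has 36 open cells total)

Answer: Reachable cells: 36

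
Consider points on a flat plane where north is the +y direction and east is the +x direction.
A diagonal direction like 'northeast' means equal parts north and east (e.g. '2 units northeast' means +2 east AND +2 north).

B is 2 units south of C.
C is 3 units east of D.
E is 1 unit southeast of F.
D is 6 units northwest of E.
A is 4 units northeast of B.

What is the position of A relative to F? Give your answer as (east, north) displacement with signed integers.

Place F at the origin (east=0, north=0).
  E is 1 unit southeast of F: delta (east=+1, north=-1); E at (east=1, north=-1).
  D is 6 units northwest of E: delta (east=-6, north=+6); D at (east=-5, north=5).
  C is 3 units east of D: delta (east=+3, north=+0); C at (east=-2, north=5).
  B is 2 units south of C: delta (east=+0, north=-2); B at (east=-2, north=3).
  A is 4 units northeast of B: delta (east=+4, north=+4); A at (east=2, north=7).
Therefore A relative to F: (east=2, north=7).

Answer: A is at (east=2, north=7) relative to F.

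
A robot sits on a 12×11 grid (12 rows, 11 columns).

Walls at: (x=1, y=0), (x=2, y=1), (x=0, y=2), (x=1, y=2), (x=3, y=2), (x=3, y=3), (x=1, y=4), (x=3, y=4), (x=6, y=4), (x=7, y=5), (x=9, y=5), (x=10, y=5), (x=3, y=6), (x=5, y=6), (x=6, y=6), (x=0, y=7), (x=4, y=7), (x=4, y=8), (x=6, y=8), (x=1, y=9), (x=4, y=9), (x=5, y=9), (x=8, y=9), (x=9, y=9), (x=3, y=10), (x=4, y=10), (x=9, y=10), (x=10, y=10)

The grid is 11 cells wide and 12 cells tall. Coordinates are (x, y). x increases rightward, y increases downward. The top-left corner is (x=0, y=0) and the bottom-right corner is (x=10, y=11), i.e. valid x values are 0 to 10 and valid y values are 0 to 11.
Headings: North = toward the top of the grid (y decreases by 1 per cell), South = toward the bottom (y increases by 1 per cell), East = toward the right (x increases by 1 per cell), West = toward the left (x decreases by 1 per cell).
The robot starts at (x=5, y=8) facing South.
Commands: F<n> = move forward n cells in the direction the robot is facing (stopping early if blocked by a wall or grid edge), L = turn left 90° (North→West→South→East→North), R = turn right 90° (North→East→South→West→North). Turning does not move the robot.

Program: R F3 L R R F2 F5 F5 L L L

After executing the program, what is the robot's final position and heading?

Answer: Final position: (x=5, y=7), facing East

Derivation:
Start: (x=5, y=8), facing South
  R: turn right, now facing West
  F3: move forward 0/3 (blocked), now at (x=5, y=8)
  L: turn left, now facing South
  R: turn right, now facing West
  R: turn right, now facing North
  F2: move forward 1/2 (blocked), now at (x=5, y=7)
  F5: move forward 0/5 (blocked), now at (x=5, y=7)
  F5: move forward 0/5 (blocked), now at (x=5, y=7)
  L: turn left, now facing West
  L: turn left, now facing South
  L: turn left, now facing East
Final: (x=5, y=7), facing East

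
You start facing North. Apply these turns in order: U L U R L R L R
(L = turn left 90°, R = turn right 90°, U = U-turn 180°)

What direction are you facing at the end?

Answer: Final heading: North

Derivation:
Start: North
  U (U-turn (180°)) -> South
  L (left (90° counter-clockwise)) -> East
  U (U-turn (180°)) -> West
  R (right (90° clockwise)) -> North
  L (left (90° counter-clockwise)) -> West
  R (right (90° clockwise)) -> North
  L (left (90° counter-clockwise)) -> West
  R (right (90° clockwise)) -> North
Final: North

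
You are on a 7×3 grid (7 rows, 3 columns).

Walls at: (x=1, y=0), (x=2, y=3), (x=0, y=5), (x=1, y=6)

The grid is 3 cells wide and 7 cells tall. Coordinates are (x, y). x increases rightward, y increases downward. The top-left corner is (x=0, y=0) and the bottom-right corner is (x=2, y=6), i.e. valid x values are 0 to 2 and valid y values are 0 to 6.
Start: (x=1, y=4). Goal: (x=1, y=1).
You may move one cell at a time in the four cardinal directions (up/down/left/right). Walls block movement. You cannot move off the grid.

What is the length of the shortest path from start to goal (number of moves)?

BFS from (x=1, y=4) until reaching (x=1, y=1):
  Distance 0: (x=1, y=4)
  Distance 1: (x=1, y=3), (x=0, y=4), (x=2, y=4), (x=1, y=5)
  Distance 2: (x=1, y=2), (x=0, y=3), (x=2, y=5)
  Distance 3: (x=1, y=1), (x=0, y=2), (x=2, y=2), (x=2, y=6)  <- goal reached here
One shortest path (3 moves): (x=1, y=4) -> (x=1, y=3) -> (x=1, y=2) -> (x=1, y=1)

Answer: Shortest path length: 3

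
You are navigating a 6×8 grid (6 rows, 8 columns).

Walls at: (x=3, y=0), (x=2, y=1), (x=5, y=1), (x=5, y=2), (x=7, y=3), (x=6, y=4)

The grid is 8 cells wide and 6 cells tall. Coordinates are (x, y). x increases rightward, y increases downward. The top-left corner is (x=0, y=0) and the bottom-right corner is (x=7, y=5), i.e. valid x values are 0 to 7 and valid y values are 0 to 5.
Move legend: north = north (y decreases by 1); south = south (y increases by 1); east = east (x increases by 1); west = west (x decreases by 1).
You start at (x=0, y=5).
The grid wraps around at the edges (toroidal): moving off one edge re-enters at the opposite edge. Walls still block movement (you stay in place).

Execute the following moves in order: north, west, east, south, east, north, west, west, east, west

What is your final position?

Answer: Final position: (x=7, y=4)

Derivation:
Start: (x=0, y=5)
  north (north): (x=0, y=5) -> (x=0, y=4)
  west (west): (x=0, y=4) -> (x=7, y=4)
  east (east): (x=7, y=4) -> (x=0, y=4)
  south (south): (x=0, y=4) -> (x=0, y=5)
  east (east): (x=0, y=5) -> (x=1, y=5)
  north (north): (x=1, y=5) -> (x=1, y=4)
  west (west): (x=1, y=4) -> (x=0, y=4)
  west (west): (x=0, y=4) -> (x=7, y=4)
  east (east): (x=7, y=4) -> (x=0, y=4)
  west (west): (x=0, y=4) -> (x=7, y=4)
Final: (x=7, y=4)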